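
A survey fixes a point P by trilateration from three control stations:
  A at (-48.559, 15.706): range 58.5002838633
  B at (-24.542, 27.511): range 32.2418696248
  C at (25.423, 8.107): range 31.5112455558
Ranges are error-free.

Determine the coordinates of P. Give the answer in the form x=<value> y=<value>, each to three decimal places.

eq1: (x + 48.559)² + (y − 15.706)² = 58.5002838633²
eq2: (x + 24.542)² + (y − 27.511)² = 32.2418696248²
eq3: (x − 25.423)² + (y − 8.107)² = 31.5112455558²
eq1−eq3, eq1−eq2 (x²,y² cancel):
  147.964·x − 15.198·y = 536.722077
  48.034·x + 23.610·y = 1137.255023
det = 147.964·23.610 − -15.198·48.034 = 4223.450772
x = (536.722077·23.610 − -15.198·1137.255023) / 4223.450772 = 7.092781
y = (147.964·1137.255023 − 536.722077·48.034) / 4223.450772 = 33.738263

x=7.093 y=33.738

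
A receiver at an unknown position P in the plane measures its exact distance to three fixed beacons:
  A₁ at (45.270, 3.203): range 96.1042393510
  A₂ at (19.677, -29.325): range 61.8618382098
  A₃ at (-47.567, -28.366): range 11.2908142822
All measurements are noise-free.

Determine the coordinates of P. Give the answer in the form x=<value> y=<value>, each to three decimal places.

x=-41.582 y=-37.940

eq1: (x − 45.270)² + (y − 3.203)² = 96.1042393510²
eq2: (x − 19.677)² + (y + 29.325)² = 61.8618382098²
eq3: (x + 47.567)² + (y + 28.366)² = 11.2908142822²
eq2−eq3, eq2−eq1 (x²,y² cancel):
  -134.488·x + 1.918·y = 5519.514031
  51.186·x + 65.056·y = -4596.645640
det = -134.488·65.056 − 1.918·51.186 = -8847.426076
x = (5519.514031·65.056 − 1.918·-4596.645640) / -8847.426076 = -41.582023
y = (-134.488·-4596.645640 − 5519.514031·51.186) / -8847.426076 = -37.940055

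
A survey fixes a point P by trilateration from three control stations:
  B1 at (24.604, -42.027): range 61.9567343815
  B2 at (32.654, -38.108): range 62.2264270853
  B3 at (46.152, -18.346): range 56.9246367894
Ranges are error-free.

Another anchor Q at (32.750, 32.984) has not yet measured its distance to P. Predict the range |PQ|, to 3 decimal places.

eq1: (x − 24.604)² + (y + 42.027)² = 61.9567343815²
eq2: (x − 32.654)² + (y + 38.108)² = 62.2264270853²
eq3: (x − 46.152)² + (y + 18.346)² = 56.9246367894²
eq1−eq2, eq1−eq3 (x²,y² cancel):
  16.100·x + 7.838·y = 113.386542
  43.096·x + 47.362·y = 693.179937
det = 16.100·47.362 − 7.838·43.096 = 424.741752
x = (113.386542·47.362 − 7.838·693.179937) / 424.741752 = -0.148163
y = (16.100·693.179937 − 113.386542·43.096) / 424.741752 = 14.770600
|P − Q| = √((-0.148163 − 32.750)² + (14.770600 − 32.984)²) = 37.603418

37.603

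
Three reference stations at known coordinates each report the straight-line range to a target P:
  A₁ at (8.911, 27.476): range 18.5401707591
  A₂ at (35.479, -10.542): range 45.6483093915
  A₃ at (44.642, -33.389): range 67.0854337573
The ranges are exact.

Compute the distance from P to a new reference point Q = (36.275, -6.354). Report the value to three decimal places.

44.295

eq1: (x − 8.911)² + (y − 27.476)² = 18.5401707591²
eq2: (x − 35.479)² + (y + 10.542)² = 45.6483093915²
eq3: (x − 44.642)² + (y + 33.389)² = 67.0854337573²
eq1−eq3, eq1−eq2 (x²,y² cancel):
  71.462·x − 121.730·y = -1883.320503
  53.136·x − 76.036·y = -1204.473511
det = 71.462·-76.036 − -121.730·53.136 = 1034.560648
x = (-1883.320503·-76.036 − -121.730·-1204.473511) / 1034.560648 = -3.306140
y = (71.462·-1204.473511 − -1883.320503·53.136) / 1034.560648 = 13.530412
|P − Q| = √((-3.306140 − 36.275)² + (13.530412 − -6.354)²) = 44.295107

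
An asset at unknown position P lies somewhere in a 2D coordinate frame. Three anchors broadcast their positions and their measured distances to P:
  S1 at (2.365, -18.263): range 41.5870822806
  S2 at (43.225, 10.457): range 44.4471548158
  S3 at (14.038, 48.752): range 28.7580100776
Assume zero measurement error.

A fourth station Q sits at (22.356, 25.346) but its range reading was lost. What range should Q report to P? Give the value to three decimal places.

21.783

eq1: (x − 2.365)² + (y + 18.263)² = 41.5870822806²
eq2: (x − 43.225)² + (y − 10.457)² = 44.4471548158²
eq3: (x − 14.038)² + (y − 48.752)² = 28.7580100776²
eq2−eq1, eq2−eq3 (x²,y² cancel):
  -81.720·x − 57.440·y = -1392.554921
  -58.374·x + 76.590·y = 1744.599902
det = -81.720·76.590 − -57.440·-58.374 = -9611.937360
x = (-1392.554921·76.590 − -57.440·1744.599902) / -9611.937360 = 0.670621
y = (-81.720·1744.599902 − -1392.554921·-58.374) / -9611.937360 = 23.289551
|P − Q| = √((0.670621 − 22.356)² + (23.289551 − 25.346)²) = 21.782669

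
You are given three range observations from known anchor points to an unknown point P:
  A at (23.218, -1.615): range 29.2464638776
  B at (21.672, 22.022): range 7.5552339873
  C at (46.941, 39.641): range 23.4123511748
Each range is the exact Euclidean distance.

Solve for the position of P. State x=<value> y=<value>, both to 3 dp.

x=26.992 y=27.387

eq1: (x − 23.218)² + (y + 1.615)² = 29.2464638776²
eq2: (x − 21.672)² + (y − 22.022)² = 7.5552339873²
eq3: (x − 46.941)² + (y − 39.641)² = 23.4123511748²
eq2−eq3, eq2−eq1 (x²,y² cancel):
  50.538·x + 35.238·y = 2329.165667
  3.092·x − 47.274·y = -1211.234408
det = 50.538·-47.274 − 35.238·3.092 = -2498.089308
x = (2329.165667·-47.274 − 35.238·-1211.234408) / -2498.089308 = 26.991629
y = (50.538·-1211.234408 − 2329.165667·3.092) / -2498.089308 = 27.386989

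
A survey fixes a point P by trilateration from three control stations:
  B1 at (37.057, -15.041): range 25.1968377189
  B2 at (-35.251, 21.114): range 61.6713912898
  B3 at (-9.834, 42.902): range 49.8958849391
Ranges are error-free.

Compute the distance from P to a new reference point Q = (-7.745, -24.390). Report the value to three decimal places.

45.169

eq1: (x − 37.057)² + (y + 15.041)² = 25.1968377189²
eq2: (x + 35.251)² + (y − 21.114)² = 61.6713912898²
eq3: (x + 9.834)² + (y − 42.902)² = 49.8958849391²
eq1−eq2, eq1−eq3 (x²,y² cancel):
  -144.616·x + 72.310·y = -3079.498806
  -93.782·x + 115.886·y = -1516.882473
det = -144.616·115.886 − 72.310·-93.782 = -9977.593356
x = (-3079.498806·115.886 − 72.310·-1516.882473) / -9977.593356 = 24.774013
y = (-144.616·-1516.882473 − -3079.498806·-93.782) / -9977.593356 = 6.959201
|P − Q| = √((24.774013 − -7.745)² + (6.959201 − -24.390)²) = 45.169222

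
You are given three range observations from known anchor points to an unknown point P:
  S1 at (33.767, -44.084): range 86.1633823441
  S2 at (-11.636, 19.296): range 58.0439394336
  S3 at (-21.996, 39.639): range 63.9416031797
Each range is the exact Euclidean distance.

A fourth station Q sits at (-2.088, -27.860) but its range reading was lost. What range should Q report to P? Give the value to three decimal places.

eq1: (x − 33.767)² + (y + 44.084)² = 86.1633823441²
eq2: (x + 11.636)² + (y − 19.296)² = 58.0439394336²
eq3: (x + 21.996)² + (y − 39.639)² = 63.9416031797²
eq3−eq1, eq3−eq2 (x²,y² cancel):
  111.526·x − 167.446·y = -2307.064832
  20.720·x − 40.686·y = -827.912513
det = 111.526·-40.686 − -167.446·20.720 = -1068.065716
x = (-2307.064832·-40.686 − -167.446·-827.912513) / -1068.065716 = 41.912589
y = (111.526·-827.912513 − -2307.064832·20.720) / -1068.065716 = 41.693490
|P − Q| = √((41.912589 − -2.088)² + (41.693490 − -27.860)²) = 82.302733

82.303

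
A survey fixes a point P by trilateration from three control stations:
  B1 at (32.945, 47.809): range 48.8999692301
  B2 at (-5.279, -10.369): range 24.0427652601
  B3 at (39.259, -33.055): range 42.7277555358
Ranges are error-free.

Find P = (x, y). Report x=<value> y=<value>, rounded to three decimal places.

x=15.188 y=2.247

eq1: (x − 32.945)² + (y − 47.809)² = 48.8999692301²
eq2: (x + 5.279)² + (y + 10.369)² = 24.0427652601²
eq3: (x − 39.259)² + (y + 33.055)² = 42.7277555358²
eq2−eq3, eq2−eq1 (x²,y² cancel):
  89.076·x − 45.372·y = 1250.911572
  76.448·x + 116.356·y = 1422.537075
det = 89.076·116.356 − -45.372·76.448 = 13833.125712
x = (1250.911572·116.356 − -45.372·1422.537075) / 13833.125712 = 15.187776
y = (89.076·1422.537075 − 1250.911572·76.448) / 13833.125712 = 2.247086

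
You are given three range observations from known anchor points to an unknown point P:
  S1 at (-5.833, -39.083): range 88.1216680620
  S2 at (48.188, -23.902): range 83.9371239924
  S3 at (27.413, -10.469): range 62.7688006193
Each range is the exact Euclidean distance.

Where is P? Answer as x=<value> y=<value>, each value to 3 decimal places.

x=5.413 y=48.318

eq1: (x + 5.833)² + (y + 39.083)² = 88.1216680620²
eq2: (x − 48.188)² + (y + 23.902)² = 83.9371239924²
eq3: (x − 27.413)² + (y + 10.469)² = 62.7688006193²
eq3−eq2, eq3−eq1 (x²,y² cancel):
  41.550·x − 26.866·y = -1073.202035
  -66.492·x − 57.228·y = -3125.073803
det = 41.550·-57.228 − -26.866·-66.492 = -4164.197472
x = (-1073.202035·-57.228 − -26.866·-3125.073803) / -4164.197472 = 5.413054
y = (41.550·-3125.073803 − -1073.202035·-66.492) / -4164.197472 = 48.318114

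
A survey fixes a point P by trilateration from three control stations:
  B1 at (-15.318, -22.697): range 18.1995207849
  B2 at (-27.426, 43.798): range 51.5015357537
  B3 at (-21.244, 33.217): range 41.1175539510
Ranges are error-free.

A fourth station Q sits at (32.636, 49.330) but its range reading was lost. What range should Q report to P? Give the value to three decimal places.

81.479

eq1: (x + 15.318)² + (y + 22.697)² = 18.1995207849²
eq2: (x + 27.426)² + (y − 43.798)² = 51.5015357537²
eq3: (x + 21.244)² + (y − 33.217)² = 41.1175539510²
eq2−eq1, eq2−eq3 (x²,y² cancel):
  24.216·x − 132.990·y = 400.530281
  12.364·x − 21.162·y = -154.018713
det = 24.216·-21.162 − -132.990·12.364 = 1131.829368
x = (400.530281·-21.162 − -132.990·-154.018713) / 1131.829368 = -25.585986
y = (24.216·-154.018713 − 400.530281·12.364) / 1131.829368 = -7.670656
|P − Q| = √((-25.585986 − 32.636)² + (-7.670656 − 49.330)²) = 81.479288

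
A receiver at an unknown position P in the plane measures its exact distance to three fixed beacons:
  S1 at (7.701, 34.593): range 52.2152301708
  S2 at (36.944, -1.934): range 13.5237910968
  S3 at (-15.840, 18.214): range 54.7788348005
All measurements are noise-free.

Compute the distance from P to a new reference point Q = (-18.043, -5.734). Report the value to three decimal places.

47.773

eq1: (x − 7.701)² + (y − 34.593)² = 52.2152301708²
eq2: (x − 36.944)² + (y + 1.934)² = 13.5237910968²
eq3: (x + 15.840)² + (y − 18.214)² = 54.7788348005²
eq2−eq3, eq2−eq1 (x²,y² cancel):
  -105.568·x + 40.296·y = -3603.771912
  -58.486·x + 73.054·y = -2656.155778
det = -105.568·73.054 − 40.296·-58.486 = -5355.412816
x = (-3603.771912·73.054 − 40.296·-2656.155778) / -5355.412816 = 29.173755
y = (-105.568·-2656.155778 − -3603.771912·-58.486) / -5355.412816 = -13.002704
|P − Q| = √((29.173755 − -18.043)² + (-13.002704 − -5.734)²) = 47.772963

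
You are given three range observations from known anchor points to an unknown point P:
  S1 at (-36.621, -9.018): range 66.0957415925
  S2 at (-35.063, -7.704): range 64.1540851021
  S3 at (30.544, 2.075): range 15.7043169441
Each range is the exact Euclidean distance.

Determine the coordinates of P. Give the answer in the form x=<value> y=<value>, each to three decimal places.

x=24.348 y=16.505

eq1: (x + 36.621)² + (y + 9.018)² = 66.0957415925²
eq2: (x + 35.063)² + (y + 7.704)² = 64.1540851021²
eq3: (x − 30.544)² + (y − 2.075)² = 15.7043169441²
eq1−eq2, eq1−eq3 (x²,y² cancel):
  3.116·x + 2.628·y = 119.244041
  134.330·x + 22.186·y = 3636.841082
det = 3.116·22.186 − 2.628·134.330 = -283.887664
x = (119.244041·22.186 − 2.628·3636.841082) / -283.887664 = 24.347906
y = (3.116·3636.841082 − 119.244041·134.330) / -283.887664 = 16.505315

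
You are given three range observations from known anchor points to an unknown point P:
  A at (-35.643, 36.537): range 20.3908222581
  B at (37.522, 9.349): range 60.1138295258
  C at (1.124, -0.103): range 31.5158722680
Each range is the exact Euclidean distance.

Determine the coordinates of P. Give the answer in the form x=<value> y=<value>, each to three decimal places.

x=-21.219 y=22.124

eq1: (x + 35.643)² + (y − 36.537)² = 20.3908222581²
eq2: (x − 37.522)² + (y − 9.349)² = 60.1138295258²
eq3: (x − 1.124)² + (y + 0.103)² = 31.5158722680²
eq2−eq1, eq2−eq3 (x²,y² cancel):
  -146.330·x + 54.376·y = 4307.958401
  -72.796·x − 18.904·y = 1126.391995
det = -146.330·-18.904 − 54.376·-72.796 = 6724.577616
x = (4307.958401·-18.904 − 54.376·1126.391995) / 6724.577616 = -21.218632
y = (-146.330·1126.391995 − 4307.958401·-72.796) / 6724.577616 = 22.124393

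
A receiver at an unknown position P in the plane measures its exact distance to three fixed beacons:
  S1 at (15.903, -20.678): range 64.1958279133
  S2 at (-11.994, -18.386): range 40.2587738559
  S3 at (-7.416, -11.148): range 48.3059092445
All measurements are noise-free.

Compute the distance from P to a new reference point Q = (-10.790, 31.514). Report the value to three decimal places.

eq1: (x − 15.903)² + (y + 20.678)² = 64.1958279133²
eq2: (x + 11.994)² + (y + 18.386)² = 40.2587738559²
eq3: (x + 7.416)² + (y + 11.148)² = 48.3059092445²
eq2−eq1, eq2−eq3 (x²,y² cancel):
  55.794·x − 4.584·y = -2301.751388
  9.156·x + 14.476·y = -1015.318068
det = 55.794·14.476 − -4.584·9.156 = 849.645048
x = (-2301.751388·14.476 − -4.584·-1015.318068) / 849.645048 = -44.694395
y = (55.794·-1015.318068 − -2301.751388·9.156) / 849.645048 = -41.869038
|P − Q| = √((-44.694395 − -10.790)² + (-41.869038 − 31.514)²) = 80.836738

80.837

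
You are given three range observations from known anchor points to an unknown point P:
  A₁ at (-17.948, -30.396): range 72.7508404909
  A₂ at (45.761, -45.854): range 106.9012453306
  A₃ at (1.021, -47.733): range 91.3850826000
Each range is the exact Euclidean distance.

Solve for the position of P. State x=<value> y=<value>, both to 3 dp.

x=-14.734 y=42.284

eq1: (x + 17.948)² + (y + 30.396)² = 72.7508404909²
eq2: (x − 45.761)² + (y + 45.854)² = 106.9012453306²
eq3: (x − 1.021)² + (y + 47.733)² = 91.3850826000²
eq2−eq3, eq2−eq1 (x²,y² cancel):
  -89.480·x − 3.758·y = 1159.466224
  -127.418·x + 30.916·y = 3184.580544
det = -89.480·30.916 − -3.758·-127.418 = -3245.200524
x = (1159.466224·30.916 − -3.758·3184.580544) / -3245.200524 = -14.733669
y = (-89.480·3184.580544 − 1159.466224·-127.418) / -3245.200524 = 42.283797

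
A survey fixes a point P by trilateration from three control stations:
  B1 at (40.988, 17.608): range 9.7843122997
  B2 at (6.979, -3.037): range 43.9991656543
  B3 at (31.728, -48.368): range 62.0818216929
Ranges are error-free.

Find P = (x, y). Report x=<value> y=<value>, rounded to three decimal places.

x=48.545 y=11.393

eq1: (x − 40.988)² + (y − 17.608)² = 9.7843122997²
eq2: (x − 6.979)² + (y + 3.037)² = 43.9991656543²
eq3: (x − 31.728)² + (y + 48.368)² = 62.0818216929²
eq1−eq2, eq1−eq3 (x²,y² cancel):
  -68.018·x − 41.290·y = -3772.321809
  -18.520·x − 131.952·y = -2402.348218
det = -68.018·-131.952 − -41.290·-18.520 = 8210.420336
x = (-3772.321809·-131.952 − -41.290·-2402.348218) / 8210.420336 = 48.544707
y = (-68.018·-2402.348218 − -3772.321809·-18.520) / 8210.420336 = 11.392781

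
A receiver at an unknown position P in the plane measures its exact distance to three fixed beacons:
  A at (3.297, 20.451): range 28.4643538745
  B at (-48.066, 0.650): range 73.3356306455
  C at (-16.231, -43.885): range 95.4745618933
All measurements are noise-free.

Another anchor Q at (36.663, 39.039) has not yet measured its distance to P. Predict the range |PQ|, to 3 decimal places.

eq1: (x − 3.297)² + (y − 20.451)² = 28.4643538745²
eq2: (x + 48.066)² + (y − 0.650)² = 73.3356306455²
eq3: (x + 16.231)² + (y + 43.885)² = 95.4745618933²
eq2−eq1, eq2−eq3 (x²,y² cancel):
  102.726·x + 39.602·y = 2686.246035
  63.670·x − 89.070·y = -3858.701517
det = 102.726·-89.070 − 39.602·63.670 = -11671.264160
x = (2686.246035·-89.070 − 39.602·-3858.701517) / -11671.264160 = 7.407221
y = (102.726·-3858.701517 − 2686.246035·63.670) / -11671.264160 = 48.617035
|P − Q| = √((7.407221 − 36.663)² + (48.617035 − 39.039)²) = 30.783751

30.784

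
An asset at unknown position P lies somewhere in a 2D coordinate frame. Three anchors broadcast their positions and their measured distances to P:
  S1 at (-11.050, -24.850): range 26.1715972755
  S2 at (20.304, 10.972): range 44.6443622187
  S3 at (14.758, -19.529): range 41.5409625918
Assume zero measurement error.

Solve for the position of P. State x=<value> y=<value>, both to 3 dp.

x=-22.602 y=-1.366

eq1: (x + 11.050)² + (y + 24.850)² = 26.1715972755²
eq2: (x − 20.304)² + (y − 10.972)² = 44.6443622187²
eq3: (x − 14.758)² + (y + 19.529)² = 41.5409625918²
eq3−eq2, eq3−eq1 (x²,y² cancel):
  11.092·x + 61.002·y = -334.010710
  -51.616·x − 10.642·y = 1181.143664
det = 11.092·-10.642 − 61.002·-51.616 = 3030.638168
x = (-334.010710·-10.642 − 61.002·1181.143664) / 3030.638168 = -22.601703
y = (11.092·1181.143664 − -334.010710·-51.616) / 3030.638168 = -1.365736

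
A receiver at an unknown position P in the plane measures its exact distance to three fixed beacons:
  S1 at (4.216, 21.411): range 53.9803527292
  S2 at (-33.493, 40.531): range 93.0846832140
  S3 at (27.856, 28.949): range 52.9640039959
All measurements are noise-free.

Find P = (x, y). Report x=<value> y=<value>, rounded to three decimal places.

x=33.911 y=-23.668

eq1: (x − 4.216)² + (y − 21.411)² = 53.9803527292²
eq2: (x + 33.493)² + (y − 40.531)² = 93.0846832140²
eq3: (x − 27.856)² + (y − 28.949)² = 52.9640039959²
eq2−eq1, eq2−eq3 (x²,y² cancel):
  75.418·x − 38.240·y = 3462.542335
  122.698·x − 23.164·y = 4709.030857
det = 75.418·-23.164 − -38.240·122.698 = 2944.988968
x = (3462.542335·-23.164 − -38.240·4709.030857) / 2944.988968 = 33.910826
y = (75.418·4709.030857 − 3462.542335·122.698) / 2944.988968 = -23.667773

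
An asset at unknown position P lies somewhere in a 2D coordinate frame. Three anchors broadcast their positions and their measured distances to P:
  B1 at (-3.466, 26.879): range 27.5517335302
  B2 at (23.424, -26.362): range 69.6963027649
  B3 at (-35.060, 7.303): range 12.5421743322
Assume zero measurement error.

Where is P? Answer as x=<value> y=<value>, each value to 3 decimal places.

x=-29.768 y=18.674

eq1: (x + 3.466)² + (y − 26.879)² = 27.5517335302²
eq2: (x − 23.424)² + (y + 26.362)² = 69.6963027649²
eq3: (x + 35.060)² + (y − 7.303)² = 12.5421743322²
eq3−eq1, eq3−eq2 (x²,y² cancel):
  63.188·x + 39.152·y = -1149.835496
  116.968·x − 67.330·y = -4739.167071
det = 63.188·-67.330 − 39.152·116.968 = -8833.979176
x = (-1149.835496·-67.330 − 39.152·-4739.167071) / -8833.979176 = -29.767593
y = (63.188·-4739.167071 − -1149.835496·116.968) / -8833.979176 = 18.673865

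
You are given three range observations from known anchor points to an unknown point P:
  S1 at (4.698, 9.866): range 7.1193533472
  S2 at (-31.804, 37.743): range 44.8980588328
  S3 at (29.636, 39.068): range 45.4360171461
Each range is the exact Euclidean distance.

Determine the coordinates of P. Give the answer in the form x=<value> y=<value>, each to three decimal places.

eq1: (x − 4.698)² + (y − 9.866)² = 7.1193533472²
eq2: (x + 31.804)² + (y − 37.743)² = 44.8980588328²
eq3: (x − 29.636)² + (y − 39.068)² = 45.4360171461²
eq1−eq3, eq1−eq2 (x²,y² cancel):
  49.876·x + 58.404·y = 271.445498
  -73.004·x + 55.754·y = 351.468810
det = 49.876·55.754 − 58.404·-73.004 = 7044.512120
x = (271.445498·55.754 − 58.404·351.468810) / 7044.512120 = -0.765562
y = (49.876·351.468810 − 271.445498·-73.004) / 7044.512120 = 5.301498

x=-0.766 y=5.301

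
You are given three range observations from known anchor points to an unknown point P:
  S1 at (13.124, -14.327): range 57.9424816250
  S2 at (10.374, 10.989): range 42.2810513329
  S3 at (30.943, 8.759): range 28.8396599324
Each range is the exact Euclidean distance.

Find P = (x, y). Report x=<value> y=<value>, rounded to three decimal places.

eq1: (x − 13.124)² + (y + 14.327)² = 57.9424816250²
eq2: (x − 10.374)² + (y − 10.989)² = 42.2810513329²
eq3: (x − 30.943)² + (y − 8.759)² = 28.8396599324²
eq3−eq1, eq3−eq2 (x²,y² cancel):
  -35.638·x − 46.172·y = -3182.292217
  -41.138·x + 4.460·y = -1761.772650
det = -35.638·4.460 − -46.172·-41.138 = -2058.369216
x = (-3182.292217·4.460 − -46.172·-1761.772650) / -2058.369216 = 46.414214
y = (-35.638·-1761.772650 − -3182.292217·-41.138) / -2058.369216 = 33.097601

x=46.414 y=33.098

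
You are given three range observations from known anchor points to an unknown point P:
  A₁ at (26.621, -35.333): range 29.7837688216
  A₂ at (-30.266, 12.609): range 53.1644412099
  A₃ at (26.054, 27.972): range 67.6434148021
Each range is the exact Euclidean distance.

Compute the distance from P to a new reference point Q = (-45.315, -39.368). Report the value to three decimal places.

eq1: (x − 26.621)² + (y + 35.333)² = 29.7837688216²
eq2: (x + 30.266)² + (y − 12.609)² = 53.1644412099²
eq3: (x − 26.054)² + (y − 27.972)² = 67.6434148021²
eq3−eq2, eq3−eq1 (x²,y² cancel):
  -112.640·x − 30.726·y = 1362.947694
  1.134·x − 126.610·y = 4184.413511
det = -112.640·-126.610 − -30.726·1.134 = 14296.193684
x = (1362.947694·-126.610 − -30.726·4184.413511) / 14296.193684 = -3.077219
y = (-112.640·4184.413511 − 1362.947694·1.134) / 14296.193684 = -33.077190
|P − Q| = √((-3.077219 − -45.315)² + (-33.077190 − -39.368)²) = 42.703682

42.704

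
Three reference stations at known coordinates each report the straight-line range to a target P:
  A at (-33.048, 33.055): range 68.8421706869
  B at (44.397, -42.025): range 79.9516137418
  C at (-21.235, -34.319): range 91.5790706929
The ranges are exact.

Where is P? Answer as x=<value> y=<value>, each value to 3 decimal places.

x=35.654 y=37.447

eq1: (x + 33.048)² + (y − 33.055)² = 68.8421706869²
eq2: (x − 44.397)² + (y + 42.025)² = 79.9516137418²
eq3: (x + 21.235)² + (y + 34.319)² = 91.5790706929²
eq2−eq3, eq2−eq1 (x²,y² cancel):
  -131.264·x + 15.412·y = -4102.940897
  -154.890·x + 150.160·y = 100.625170
det = -131.264·150.160 − 15.412·-154.890 = -17323.437560
x = (-4102.940897·150.160 − 15.412·100.625170) / -17323.437560 = 35.653919
y = (-131.264·100.625170 − -4102.940897·-154.890) / -17323.437560 = 37.447128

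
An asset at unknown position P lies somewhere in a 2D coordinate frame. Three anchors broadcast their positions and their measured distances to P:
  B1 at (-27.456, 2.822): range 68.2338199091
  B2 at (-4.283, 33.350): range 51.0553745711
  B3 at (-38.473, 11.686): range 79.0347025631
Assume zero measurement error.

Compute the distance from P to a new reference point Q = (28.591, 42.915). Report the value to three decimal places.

36.089

eq1: (x + 27.456)² + (y − 2.822)² = 68.2338199091²
eq2: (x + 4.283)² + (y − 33.350)² = 51.0553745711²
eq3: (x + 38.473)² + (y − 11.686)² = 79.0347025631²
eq3−eq1, eq3−eq2 (x²,y² cancel):
  22.034·x − 17.728·y = 735.691325
  68.380·x + 43.328·y = 3153.665201
det = 22.034·43.328 − -17.728·68.380 = 2166.929792
x = (735.691325·43.328 − -17.728·3153.665201) / 2166.929792 = 40.510870
y = (22.034·3153.665201 − 735.691325·68.380) / 2166.929792 = 8.851826
|P − Q| = √((40.510870 − 28.591)² + (8.851826 − 42.915)²) = 36.088545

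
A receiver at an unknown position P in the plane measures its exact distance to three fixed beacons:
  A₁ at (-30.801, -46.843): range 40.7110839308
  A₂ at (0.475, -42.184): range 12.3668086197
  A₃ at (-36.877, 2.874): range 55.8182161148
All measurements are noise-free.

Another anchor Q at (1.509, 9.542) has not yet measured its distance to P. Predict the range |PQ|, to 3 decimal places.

eq1: (x + 30.801)² + (y + 46.843)² = 40.7110839308²
eq2: (x − 0.475)² + (y + 42.184)² = 12.3668086197²
eq3: (x + 36.877)² + (y − 2.874)² = 55.8182161148²
eq2−eq3, eq2−eq1 (x²,y² cancel):
  -74.704·x + 90.116·y = -3374.277771
  -62.552·x − 9.318·y = -141.201630
det = -74.704·-9.318 − 90.116·-62.552 = 6333.027904
x = (-3374.277771·-9.318 − 90.116·-141.201630) / 6333.027904 = 6.973923
y = (-74.704·-141.201630 − -3374.277771·-62.552) / 6333.027904 = -31.662500
|P − Q| = √((6.973923 − 1.509)² + (-31.662500 − 9.542)²) = 41.565325

41.565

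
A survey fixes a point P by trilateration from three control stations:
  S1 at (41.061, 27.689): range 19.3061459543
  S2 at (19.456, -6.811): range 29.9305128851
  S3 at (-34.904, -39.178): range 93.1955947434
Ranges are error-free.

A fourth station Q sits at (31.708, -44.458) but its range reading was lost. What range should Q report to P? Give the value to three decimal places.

54.881

eq1: (x − 41.061)² + (y − 27.689)² = 19.3061459543²
eq2: (x − 19.456)² + (y + 6.811)² = 29.9305128851²
eq3: (x + 34.904)² + (y + 39.178)² = 93.1955947434²
eq2−eq1, eq2−eq3 (x²,y² cancel):
  43.210·x + 69.000·y = 2550.869115
  -108.720·x − 64.734·y = -5461.304035
det = 43.210·-64.734 − 69.000·-108.720 = 4704.523860
x = (2550.869115·-64.734 − 69.000·-5461.304035) / 4704.523860 = 44.999669
y = (43.210·-5461.304035 − 2550.869115·-108.720) / 4704.523860 = 8.788890
|P − Q| = √((44.999669 − 31.708)² + (8.788890 − -44.458)²) = 54.880778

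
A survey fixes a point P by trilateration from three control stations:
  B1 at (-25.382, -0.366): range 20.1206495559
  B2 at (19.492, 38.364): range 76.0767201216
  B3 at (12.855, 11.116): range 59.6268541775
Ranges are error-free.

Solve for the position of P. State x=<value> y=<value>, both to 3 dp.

eq1: (x + 25.382)² + (y + 0.366)² = 20.1206495559²
eq2: (x − 19.492)² + (y − 38.364)² = 76.0767201216²
eq3: (x − 12.855)² + (y − 11.116)² = 59.6268541775²
eq3−eq1, eq3−eq2 (x²,y² cancel):
  -76.474·x − 22.964·y = 3506.084600
  13.274·x + 54.496·y = -669.387526
det = -76.474·54.496 − -22.964·13.274 = -3862.702968
x = (3506.084600·54.496 − -22.964·-669.387526) / -3862.702968 = -45.485188
y = (-76.474·-669.387526 − 3506.084600·13.274) / -3862.702968 = -1.204073

x=-45.485 y=-1.204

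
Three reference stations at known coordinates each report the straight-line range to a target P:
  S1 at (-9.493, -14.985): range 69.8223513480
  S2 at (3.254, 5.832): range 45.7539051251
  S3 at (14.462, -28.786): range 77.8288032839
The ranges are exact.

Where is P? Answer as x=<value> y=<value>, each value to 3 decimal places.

x=18.609 y=48.932

eq1: (x + 9.493)² + (y + 14.985)² = 69.8223513480²
eq2: (x − 3.254)² + (y − 5.832)² = 45.7539051251²
eq3: (x − 14.462)² + (y + 28.786)² = 77.8288032839²
eq1−eq2, eq1−eq3 (x²,y² cancel):
  25.494·x + 41.634·y = 2511.674380
  47.910·x − 27.602·y = -459.045907
det = 25.494·-27.602 − 41.634·47.910 = -2698.370328
x = (2511.674380·-27.602 − 41.634·-459.045907) / -2698.370328 = 18.609499
y = (25.494·-459.045907 − 2511.674380·47.910) / -2698.370328 = 48.932215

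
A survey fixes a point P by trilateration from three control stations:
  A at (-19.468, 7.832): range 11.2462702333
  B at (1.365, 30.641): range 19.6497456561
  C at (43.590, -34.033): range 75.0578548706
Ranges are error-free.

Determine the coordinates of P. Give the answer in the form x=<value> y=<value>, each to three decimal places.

x=-12.080 y=16.311

eq1: (x + 19.468)² + (y − 7.832)² = 11.2462702333²
eq2: (x − 1.365)² + (y − 30.641)² = 19.6497456561²
eq3: (x − 43.590)² + (y + 34.033)² = 75.0578548706²
eq2−eq3, eq2−eq1 (x²,y² cancel):
  84.450·x − 129.348·y = -3129.969990
  -41.666·x − 45.618·y = -240.756948
det = 84.450·-45.618 − -129.348·-41.666 = -9241.853868
x = (-3129.969990·-45.618 − -129.348·-240.756948) / -9241.853868 = -12.079994
y = (84.450·-240.756948 − -3129.969990·-41.666) / -9241.853868 = 16.311149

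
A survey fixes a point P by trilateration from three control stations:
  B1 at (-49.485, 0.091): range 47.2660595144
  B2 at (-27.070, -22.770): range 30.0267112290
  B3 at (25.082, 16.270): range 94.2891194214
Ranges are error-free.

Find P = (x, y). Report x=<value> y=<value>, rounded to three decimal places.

eq1: (x + 49.485)² + (y − 0.091)² = 47.2660595144²
eq2: (x + 27.070)² + (y + 22.770)² = 30.0267112290²
eq3: (x − 25.082)² + (y − 16.270)² = 94.2891194214²
eq2−eq1, eq2−eq3 (x²,y² cancel):
  -44.830·x + 45.722·y = -134.961289
  104.304·x + 78.080·y = -8346.272830
det = -44.830·78.080 − 45.722·104.304 = -8269.313888
x = (-134.961289·78.080 − 45.722·-8346.272830) / -8269.313888 = -44.873192
y = (-44.830·-8346.272830 − -134.961289·104.304) / -8269.313888 = -46.949532

x=-44.873 y=-46.950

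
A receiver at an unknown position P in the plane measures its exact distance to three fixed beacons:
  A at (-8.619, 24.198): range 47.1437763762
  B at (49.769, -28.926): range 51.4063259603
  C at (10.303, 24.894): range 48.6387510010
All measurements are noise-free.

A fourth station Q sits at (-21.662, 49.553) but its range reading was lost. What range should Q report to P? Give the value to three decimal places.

74.764

eq1: (x + 8.619)² + (y − 24.198)² = 47.1437763762²
eq2: (x − 49.769)² + (y + 28.926)² = 51.4063259603²
eq3: (x − 10.303)² + (y − 24.894)² = 48.6387510010²
eq2−eq3, eq2−eq1 (x²,y² cancel):
  -78.932·x + 107.640·y = -2310.921542
  -116.776·x + 106.248·y = -2233.761774
det = -78.932·106.248 − 107.640·-116.776 = 4183.401504
x = (-2310.921542·106.248 − 107.640·-2233.761774) / 4183.401504 = -1.216396
y = (-78.932·-2233.761774 − -2310.921542·-116.776) / 4183.401504 = -22.360964
|P − Q| = √((-1.216396 − -21.662)² + (-22.360964 − 49.553)²) = 74.763901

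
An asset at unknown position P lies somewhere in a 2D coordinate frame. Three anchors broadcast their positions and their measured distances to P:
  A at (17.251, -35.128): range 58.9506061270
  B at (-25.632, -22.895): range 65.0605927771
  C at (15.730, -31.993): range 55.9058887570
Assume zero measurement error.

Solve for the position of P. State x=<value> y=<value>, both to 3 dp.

eq1: (x − 17.251)² + (y + 35.128)² = 58.9506061270²
eq2: (x + 25.632)² + (y + 22.895)² = 65.0605927771²
eq3: (x − 15.730)² + (y + 31.993)² = 55.9058887570²
eq2−eq1, eq2−eq3 (x²,y² cancel):
  85.766·x − 24.466·y = 1108.099706
  82.724·x − 18.196·y = 1197.216835
det = 85.766·-18.196 − -24.466·82.724 = 463.327248
x = (1108.099706·-18.196 − -24.466·1197.216835) / 463.327248 = 19.701248
y = (85.766·1197.216835 − 1108.099706·82.724) / 463.327248 = 23.771663

x=19.701 y=23.772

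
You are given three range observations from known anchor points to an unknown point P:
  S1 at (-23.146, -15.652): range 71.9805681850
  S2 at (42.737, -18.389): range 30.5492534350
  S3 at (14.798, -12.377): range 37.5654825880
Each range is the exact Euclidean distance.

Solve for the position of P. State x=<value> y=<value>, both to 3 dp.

x=43.246 y=12.156

eq1: (x + 23.146)² + (y + 15.652)² = 71.9805681850²
eq2: (x − 42.737)² + (y + 18.389)² = 30.5492534350²
eq3: (x − 14.798)² + (y + 12.377)² = 37.5654825880²
eq2−eq1, eq2−eq3 (x²,y² cancel):
  -131.766·x + 5.474·y = -5631.829381
  -55.878·x + 12.024·y = -2270.344154
det = -131.766·12.024 − 5.474·-55.878 = -1278.478212
x = (-5631.829381·12.024 − 5.474·-2270.344154) / -1278.478212 = 43.246144
y = (-131.766·-2270.344154 − -5631.829381·-55.878) / -1278.478212 = 12.156010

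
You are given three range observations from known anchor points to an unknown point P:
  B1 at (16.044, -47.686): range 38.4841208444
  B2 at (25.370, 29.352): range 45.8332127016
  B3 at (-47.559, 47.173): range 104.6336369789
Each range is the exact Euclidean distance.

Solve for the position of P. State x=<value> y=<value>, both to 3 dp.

eq1: (x − 16.044)² + (y + 47.686)² = 38.4841208444²
eq2: (x − 25.370)² + (y − 29.352)² = 45.8332127016²
eq3: (x + 47.559)² + (y − 47.173)² = 104.6336369789²
eq3−eq1, eq3−eq2 (x²,y² cancel):
  127.206·x − 189.718·y = 7511.384552
  145.858·x − 35.642·y = 5865.540995
det = 127.206·-35.642 − -189.718·145.858 = 23138.011792
x = (7511.384552·-35.642 − -189.718·5865.540995) / 23138.011792 = 36.523360
y = (127.206·5865.540995 − 7511.384552·145.858) / 23138.011792 = -15.103438

x=36.523 y=-15.103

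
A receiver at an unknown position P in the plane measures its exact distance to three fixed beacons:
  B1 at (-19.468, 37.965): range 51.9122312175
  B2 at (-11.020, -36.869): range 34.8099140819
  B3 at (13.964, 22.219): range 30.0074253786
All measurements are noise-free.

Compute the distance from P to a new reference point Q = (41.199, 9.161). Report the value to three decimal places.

38.078

eq1: (x + 19.468)² + (y − 37.965)² = 51.9122312175²
eq2: (x + 11.020)² + (y + 36.869)² = 34.8099140819²
eq3: (x − 13.964)² + (y − 22.219)² = 30.0074253786²
eq1−eq2, eq1−eq3 (x²,y² cancel):
  16.896·x − 149.668·y = 1143.568944
  66.864·x − 31.492·y = 662.767180
det = 16.896·-31.492 − -149.668·66.864 = 9475.312320
x = (1143.568944·-31.492 − -149.668·662.767180) / 9475.312320 = 6.668040
y = (16.896·662.767180 − 1143.568944·66.864) / 9475.312320 = -6.887950
|P − Q| = √((6.668040 − 41.199)² + (-6.887950 − 9.161)²) = 38.078287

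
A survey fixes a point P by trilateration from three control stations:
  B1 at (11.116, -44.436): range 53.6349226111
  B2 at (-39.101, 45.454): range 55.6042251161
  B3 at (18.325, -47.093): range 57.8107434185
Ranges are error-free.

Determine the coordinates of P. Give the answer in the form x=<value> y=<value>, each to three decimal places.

eq1: (x − 11.116)² + (y + 44.436)² = 53.6349226111²
eq2: (x + 39.101)² + (y − 45.454)² = 55.6042251161²
eq3: (x − 18.325)² + (y + 47.093)² = 57.8107434185²
eq2−eq1, eq2−eq3 (x²,y² cancel):
  100.434·x − 179.780·y = -1281.705838
  114.852·x − 185.094·y = -1291.650247
det = 100.434·-185.094 − -179.780·114.852 = 2058.361764
x = (-1281.705838·-185.094 − -179.780·-1291.650247) / 2058.361764 = 2.440377
y = (100.434·-1291.650247 − -1281.705838·114.852) / 2058.361764 = 8.492617

x=2.440 y=8.493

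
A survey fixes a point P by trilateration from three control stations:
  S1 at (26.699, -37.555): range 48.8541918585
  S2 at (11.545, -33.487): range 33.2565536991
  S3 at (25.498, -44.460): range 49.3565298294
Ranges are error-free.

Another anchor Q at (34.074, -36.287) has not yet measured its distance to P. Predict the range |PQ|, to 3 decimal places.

eq1: (x − 26.699)² + (y + 37.555)² = 48.8541918585²
eq2: (x − 11.545)² + (y + 33.487)² = 33.2565536991²
eq3: (x − 25.498)² + (y + 44.460)² = 49.3565298294²
eq1−eq3, eq1−eq2 (x²,y² cancel):
  -2.402·x − 13.810·y = 454.290003
  -30.308·x + 8.136·y = 412.185266
det = -2.402·8.136 − -13.810·-30.308 = -438.096152
x = (454.290003·8.136 − -13.810·412.185266) / -438.096152 = -21.429958
y = (-2.402·412.185266 − 454.290003·-30.308) / -438.096152 = -29.168374
|P − Q| = √((-21.429958 − 34.074)² + (-29.168374 − -36.287)²) = 55.958593

55.959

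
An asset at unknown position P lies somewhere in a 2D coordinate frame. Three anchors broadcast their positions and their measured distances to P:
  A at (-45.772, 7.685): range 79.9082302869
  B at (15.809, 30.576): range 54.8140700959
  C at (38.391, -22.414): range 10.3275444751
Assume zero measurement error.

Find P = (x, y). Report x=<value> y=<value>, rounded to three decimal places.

eq1: (x + 45.772)² + (y − 7.685)² = 79.9082302869²
eq2: (x − 15.809)² + (y − 30.576)² = 54.8140700959²
eq3: (x − 38.391)² + (y + 22.414)² = 10.3275444751²
eq1−eq3, eq1−eq2 (x²,y² cancel):
  168.326·x − 60.198·y = 6100.788161
  123.162·x + 45.782·y = 2411.424035
det = 168.326·45.782 − -60.198·123.162 = 15120.407008
x = (6100.788161·45.782 − -60.198·2411.424035) / 15120.407008 = 28.072603
y = (168.326·2411.424035 − 6100.788161·123.162) / 15120.407008 = -22.848585

x=28.073 y=-22.849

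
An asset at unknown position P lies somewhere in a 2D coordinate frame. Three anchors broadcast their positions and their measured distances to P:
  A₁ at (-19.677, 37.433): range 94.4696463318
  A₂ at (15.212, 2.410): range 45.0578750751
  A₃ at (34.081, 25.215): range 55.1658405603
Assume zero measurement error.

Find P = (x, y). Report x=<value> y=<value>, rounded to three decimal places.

x=48.407 y=-28.058

eq1: (x + 19.677)² + (y − 37.433)² = 94.4696463318²
eq2: (x − 15.212)² + (y − 2.410)² = 45.0578750751²
eq3: (x − 34.081)² + (y − 25.215)² = 55.1658405603²
eq2−eq3, eq2−eq1 (x²,y² cancel):
  37.738·x + 45.610·y = 547.039884
  -69.778·x + 70.046·y = -5343.101198
det = 37.738·70.046 − 45.610·-69.778 = 5825.970528
x = (547.039884·70.046 − 45.610·-5343.101198) / 5825.970528 = 48.406836
y = (37.738·-5343.101198 − 547.039884·-69.778) / 5825.970528 = -28.058261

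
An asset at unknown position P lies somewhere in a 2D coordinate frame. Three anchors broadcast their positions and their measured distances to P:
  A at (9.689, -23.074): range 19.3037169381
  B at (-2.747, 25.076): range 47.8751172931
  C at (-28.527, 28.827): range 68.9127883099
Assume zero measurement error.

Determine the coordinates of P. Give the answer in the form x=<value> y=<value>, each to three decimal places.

x=26.193 y=-13.062

eq1: (x − 9.689)² + (y + 23.074)² = 19.3037169381²
eq2: (x + 2.747)² + (y − 25.076)² = 47.8751172931²
eq3: (x + 28.527)² + (y − 28.827)² = 68.9127883099²
eq2−eq3, eq2−eq1 (x²,y² cancel):
  -51.560·x + 7.502·y = -1448.511664
  24.872·x − 96.300·y = 1909.327780
det = -51.560·-96.300 − 7.502·24.872 = 4778.638256
x = (-1448.511664·-96.300 − 7.502·1909.327780) / 4778.638256 = 26.193214
y = (-51.560·1909.327780 − -1448.511664·24.872) / 4778.638256 = -13.061788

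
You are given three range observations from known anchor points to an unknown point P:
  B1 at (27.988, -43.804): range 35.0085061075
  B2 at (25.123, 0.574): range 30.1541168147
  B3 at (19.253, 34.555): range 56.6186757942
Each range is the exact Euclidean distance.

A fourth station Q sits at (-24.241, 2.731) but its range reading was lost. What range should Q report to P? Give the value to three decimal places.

eq1: (x − 27.988)² + (y + 43.804)² = 35.0085061075²
eq2: (x − 25.123)² + (y − 0.574)² = 30.1541168147²
eq3: (x − 19.253)² + (y − 34.555)² = 56.6186757942²
eq2−eq3, eq2−eq1 (x²,y² cancel):
  -11.740·x + 67.962·y = -1363.172259
  5.730·x − 88.756·y = 1754.299216
det = -11.740·-88.756 − 67.962·5.730 = 652.573180
x = (-1363.172259·-88.756 − 67.962·1754.299216) / 652.573180 = 2.703197
y = (-11.740·1754.299216 − -1363.172259·5.730) / 652.573180 = -19.590900
|P − Q| = √((2.703197 − -24.241)² + (-19.590900 − 2.731)²) = 34.989383

34.989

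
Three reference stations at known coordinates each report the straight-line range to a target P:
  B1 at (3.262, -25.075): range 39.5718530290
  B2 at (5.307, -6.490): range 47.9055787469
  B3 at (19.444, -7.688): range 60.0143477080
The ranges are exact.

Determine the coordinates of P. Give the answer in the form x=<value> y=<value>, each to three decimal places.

x=-35.867 y=-30.977

eq1: (x − 3.262)² + (y + 25.075)² = 39.5718530290²
eq2: (x − 5.307)² + (y + 6.490)² = 47.9055787469²
eq3: (x − 19.444)² + (y + 7.688)² = 60.0143477080²
eq2−eq3, eq2−eq1 (x²,y² cancel):
  28.274·x − 2.396·y = -939.887325
  -4.090·x − 37.170·y = 1298.124843
det = 28.274·-37.170 − -2.396·-4.090 = -1060.744220
x = (-939.887325·-37.170 − -2.396·1298.124843) / -1060.744220 = -35.867194
y = (28.274·1298.124843 − -939.887325·-4.090) / -1060.744220 = -30.977348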